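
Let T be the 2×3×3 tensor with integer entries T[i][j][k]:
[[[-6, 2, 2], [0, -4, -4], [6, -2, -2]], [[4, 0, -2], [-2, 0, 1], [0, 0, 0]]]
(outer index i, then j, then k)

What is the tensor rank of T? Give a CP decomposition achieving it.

Lower bound: in the mode-3 unfolding of T (rows indexed by k, columns by (i,j)) the 3×3 minor on rows k ∈ {0, 1, 2}, columns (i,j) ∈ {(0,0), (0,1), (1,0)} is det [[-6, 0, 4], [2, -4, 0], [2, -4, -2]] = -48 ≠ 0, so that unfolding has rank ≥ 3 and hence rank(T) ≥ 3 (CP rank is at least every unfolding rank, though it can be larger).
Upper bound: T is a sum of 3 rank-1 terms, T = [0, 1] ⊗ [2, -1, 0] ⊗ [2, 0, -1] + [1, 0] ⊗ [1, -2, -1] ⊗ [-2, 2, 2] + [1, 0] ⊗ [1, 1, -1] ⊗ [-4, 0, 0] (one valid choice — decompositions are not unique — normalised so each a, b is primitive with positive first nonzero entry; check it by expanding all entries), so rank(T) ≤ 3.
These bounds meet, so rank(T) = 3.

rank(T) = 3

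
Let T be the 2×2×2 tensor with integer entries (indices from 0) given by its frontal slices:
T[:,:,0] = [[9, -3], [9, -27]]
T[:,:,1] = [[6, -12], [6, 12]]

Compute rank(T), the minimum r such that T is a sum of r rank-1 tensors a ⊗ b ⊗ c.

2

Lower bound: the mode-3 unfolding of T (rows indexed by k, columns by (i,j) = (0,0), (0,1), (1,0), (1,1)) is [[9, -3, 9, -27], [6, -12, 6, 12]].
There the 2×2 minor on rows k ∈ {0, 1}, columns (i,j) ∈ {(0,0), (0,1)} is det [[9, -3], [6, -12]] = -90 ≠ 0, so this unfolding has rank ≥ 2; CP rank is at least every unfolding rank, so rank(T) ≥ 2. (Flattening ranks never certify an upper bound on CP rank; for that we must actually write T with 2 rank-1 terms.)
Upper bound — finding two terms. Write S_k = T[:,:,k] for the frontal slices: S₀ = [[9, -3], [9, -27]], S₁ = [[6, -12], [6, 12]].
If T = a₁ ⊗ b₁ ⊗ c₁ + a₂ ⊗ b₂ ⊗ c₂ then each S_k = c₁[k]·a₁b₁ᵀ + c₂[k]·a₂b₂ᵀ. S₀ and S₁ are linearly independent, so a₁b₁ᵀ and a₂b₂ᵀ must span the same plane of matrices: they are the rank-1 matrices of the form x·S₀ + y·S₁.
det(x·S₀ + y·S₁) is −216·x² + 72·xy + 144·y² = (-72)·(3·x + 2·y)(x − y), vanishing at (x:y) = (2:-3) and (1:1).
M₁ = 2·S₀ − 3·S₁ = [[0, 30], [0, -90]] = 30·(1, -3)(0, 1)ᵀ and M₂ = S₀ + S₁ = [[15, -15], [15, -15]] = 15·(1, 1)(1, -1)ᵀ, so take a₁ = (1, -3), b₁ = (0, 1), a₂ = (1, 1), b₂ = (1, -1).
Each slice is an integer combination of E₁ = a₁b₁ᵀ and E₂ = a₂b₂ᵀ: S₀ = 6·E₁ + 9·E₂, S₁ = −6·E₁ + 6·E₂; reading off coefficients, c₁ = (6, -6) and c₂ = (9, 6).
Hence T = (1, -3) ⊗ (0, 1) ⊗ (6, -6) + (1, 1) ⊗ (1, -1) ⊗ (9, 6), so rank(T) ≤ 2.
These bounds meet, so rank(T) = 2.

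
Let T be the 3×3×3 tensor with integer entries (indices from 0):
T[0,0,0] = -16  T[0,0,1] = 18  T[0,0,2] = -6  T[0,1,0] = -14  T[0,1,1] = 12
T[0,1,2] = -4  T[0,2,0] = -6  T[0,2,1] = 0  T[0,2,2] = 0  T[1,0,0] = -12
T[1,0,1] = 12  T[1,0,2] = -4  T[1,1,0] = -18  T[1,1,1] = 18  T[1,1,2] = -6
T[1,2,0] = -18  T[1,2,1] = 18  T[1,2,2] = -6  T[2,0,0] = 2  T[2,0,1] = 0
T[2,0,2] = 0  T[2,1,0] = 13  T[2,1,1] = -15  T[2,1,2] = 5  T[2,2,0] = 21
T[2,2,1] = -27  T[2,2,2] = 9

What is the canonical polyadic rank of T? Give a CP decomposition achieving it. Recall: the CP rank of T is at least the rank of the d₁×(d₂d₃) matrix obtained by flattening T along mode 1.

Lower bound: in the mode-2 unfolding of T (rows indexed by j, columns by (i,k)) the 2×2 minor on rows j ∈ {0, 1}, columns (i,k) ∈ {(0,0), (0,1)} is det [[-16, 18], [-14, 12]] = 60 ≠ 0, so that unfolding has rank ≥ 2 and hence rank(T) ≥ 2 (CP rank is at least every unfolding rank, though it can be larger).
Upper bound: with S_k = T[:,:,k], the two rank-1 terms a₁b₁ᵀ, a₂b₂ᵀ are the rank-1 members of the pencil x·S₀ + y·S₁.
The 2×2 minor of x·S₀ + y·S₁ on rows {0,1}, columns {0,1} is 120·x² − 300·xy + 180·y² = 60·(2·x − 3·y)(x − y), vanishing at (x:y) = (3:2) and (1:1).
M₁ = 3·S₀ + 2·S₁ = [[-12, -18, -18], [-12, -18, -18], [6, 9, 9]] = (-3)·[2, 2, -1][2, 3, 3]ᵀ and M₂ = S₀ + S₁ = [[2, -2, -6], [0, 0, 0], [2, -2, -6]] = 2·[1, 0, 1][1, -1, -3]ᵀ, so take a₁ = [2, 2, -1], b₁ = [2, 3, 3], a₂ = [1, 0, 1], b₂ = [1, -1, -3].
Each slice is an integer combination of E₁ = a₁b₁ᵀ and E₂ = a₂b₂ᵀ: S₀ = −3·E₁ − 4·E₂, S₁ = 3·E₁ + 6·E₂, S₂ = −E₁ − 2·E₂; reading off coefficients, c₁ = [-3, 3, -1] and c₂ = [-4, 6, -2].
Hence T = [2, 2, -1] ⊗ [2, 3, 3] ⊗ [-3, 3, -1] + [1, 0, 1] ⊗ [1, -1, -3] ⊗ [-4, 6, -2], so rank(T) ≤ 2.
These bounds meet, so rank(T) = 2.

rank(T) = 2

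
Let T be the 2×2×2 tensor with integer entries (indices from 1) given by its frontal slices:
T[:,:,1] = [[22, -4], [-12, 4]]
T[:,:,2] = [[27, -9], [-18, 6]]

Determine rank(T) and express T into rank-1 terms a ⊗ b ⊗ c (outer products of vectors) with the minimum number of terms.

rank(T) = 2

Lower bound: the mode-1 unfolding of T (rows indexed by i, columns by (j,k) = (1,1), (1,2), (2,1), (2,2)) is [[22, 27, -4, -9], [-12, -18, 4, 6]].
There the 2×2 minor on rows i ∈ {1, 2}, columns (j,k) ∈ {(1,1), (1,2)} is det [[22, 27], [-12, -18]] = -72 ≠ 0, so this unfolding has rank ≥ 2; CP rank is at least every unfolding rank, so rank(T) ≥ 2. (This is only a lower bound: in general the CP rank may exceed every unfolding rank, so we still need to exhibit 2 rank-1 terms summing to T.)
Upper bound — finding two terms. Write S_k = T[:,:,k] for the frontal slices: S₁ = [[22, -4], [-12, 4]], S₂ = [[27, -9], [-18, 6]].
If T = a₁ ⊗ b₁ ⊗ c₁ + a₂ ⊗ b₂ ⊗ c₂ then each S_k = c₁[k]·a₁b₁ᵀ + c₂[k]·a₂b₂ᵀ. S₁ and S₂ are linearly independent, so a₁b₁ᵀ and a₂b₂ᵀ must span the same plane of matrices: they are the rank-1 matrices of the form x·S₁ + y·S₂.
det(x·S₁ + y·S₂) is 40·x² + 60·xy = 20·(2·x + 3·y)(x), vanishing at (x:y) = (3:-2) and (0:1).
M₁ = 3·S₁ − 2·S₂ = [[12, 6], [0, 0]] = 6·[1, 0][2, 1]ᵀ and M₂ = S₂ = [[27, -9], [-18, 6]] = 3·[3, -2][3, -1]ᵀ, so take a₁ = [1, 0], b₁ = [2, 1], a₂ = [3, -2], b₂ = [3, -1].
Each slice is an integer combination of E₁ = a₁b₁ᵀ and E₂ = a₂b₂ᵀ: S₁ = 2·E₁ + 2·E₂, S₂ = 3·E₂; reading off coefficients, c₁ = [2, 0] and c₂ = [2, 3].
Hence T = [1, 0] ⊗ [2, 1] ⊗ [2, 0] + [3, -2] ⊗ [3, -1] ⊗ [2, 3], so rank(T) ≤ 2.
These bounds meet, so rank(T) = 2.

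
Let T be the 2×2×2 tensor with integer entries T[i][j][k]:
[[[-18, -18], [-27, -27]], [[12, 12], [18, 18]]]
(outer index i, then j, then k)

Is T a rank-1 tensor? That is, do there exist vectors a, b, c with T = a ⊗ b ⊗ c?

Yes

If T = a ⊗ b ⊗ c then every fibre of T is a multiple of the corresponding factor, so read the factors off the fibres through the nonzero entry T[0,0,0] = -18.
The mode-1 fibre T[:,0,0] = [-18, 12] gives a = [3, -2] (primitive direction); the mode-2 fibre T[0,:,0] = [-18, -27] gives b = [2, 3]; then c[k] = T[0,0,k] / (a[0]·b[0]) = [-18, -18] / 6 = [-3, -3].
Expanding [3, -2] ⊗ [2, 3] ⊗ [-3, -3] reproduces all 8 entries of T, so T = [3, -2] ⊗ [2, 3] ⊗ [-3, -3] and rank(T) ≤ 1.
Equivalently every frontal slice T[:,:,k] is c[k] times the rank-1 matrix [3, -2] ⊗ [2, 3]. So T has rank 1 (it is nonzero).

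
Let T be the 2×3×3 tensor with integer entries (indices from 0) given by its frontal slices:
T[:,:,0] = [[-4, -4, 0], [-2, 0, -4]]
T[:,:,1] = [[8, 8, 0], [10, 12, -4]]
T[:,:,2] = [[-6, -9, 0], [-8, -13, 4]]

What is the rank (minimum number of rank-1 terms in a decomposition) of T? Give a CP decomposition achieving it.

rank(T) = 3

Lower bound: the mode-2 unfolding of T (rows indexed by j, columns by (i,k) = (0,0), (0,1), (0,2), (1,0), (1,1), (1,2)) is [[-4, 8, -6, -2, 10, -8], [-4, 8, -9, 0, 12, -13], [0, 0, 0, -4, -4, 4]].
There the 3×3 minor on rows j ∈ {0, 1, 2}, columns (i,k) ∈ {(0,0), (0,2), (1,0)} is det [[-4, -6, -2], [-4, -9, 0], [0, 0, -4]] = -48 ≠ 0, so this unfolding has rank ≥ 3; CP rank is at least every unfolding rank, so rank(T) ≥ 3. (Flattening ranks never certify an upper bound on CP rank; for that we must actually write T with 3 rank-1 terms.)
Upper bound: T is a sum of 3 rank-1 terms, T = [0, 1] ⊗ [1, 2, -2] ⊗ [2, 2, -2] + [1, 1] ⊗ [1, 1, 0] ⊗ [-4, 8, -8] + [1, 1] ⊗ [2, -1, 0] ⊗ [0, 0, 1] (one valid choice — decompositions are not unique — normalised so each a, b is primitive with positive first nonzero entry; check it by expanding all entries), so rank(T) ≤ 3.
These bounds meet, so rank(T) = 3.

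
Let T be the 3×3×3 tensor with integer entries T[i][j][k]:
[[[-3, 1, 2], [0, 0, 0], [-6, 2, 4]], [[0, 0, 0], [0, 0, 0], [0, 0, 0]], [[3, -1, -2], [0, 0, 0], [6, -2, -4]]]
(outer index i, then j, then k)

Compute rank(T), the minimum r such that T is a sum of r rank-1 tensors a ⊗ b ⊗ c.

1

Lower bound: T ≠ 0 (e.g. T[0,0,0] = -3), so rank(T) ≥ 1.
Upper bound: the mode-1 fibre T[:,0,0] = [-3, 0, 3] gives a = (1, 0, -1) (primitive direction); the mode-2 fibre T[0,:,0] = [-3, 0, -6] gives b = (1, 0, 2); then c[k] = T[0,0,k] / (a[0]·b[0]) = [-3, 1, 2] / 1 = (-3, 1, 2).
Expanding (1, 0, -1) ⊗ (1, 0, 2) ⊗ (-3, 1, 2) reproduces all 27 entries of T, so T = (1, 0, -1) ⊗ (1, 0, 2) ⊗ (-3, 1, 2) and rank(T) ≤ 1.
These bounds meet, so rank(T) = 1.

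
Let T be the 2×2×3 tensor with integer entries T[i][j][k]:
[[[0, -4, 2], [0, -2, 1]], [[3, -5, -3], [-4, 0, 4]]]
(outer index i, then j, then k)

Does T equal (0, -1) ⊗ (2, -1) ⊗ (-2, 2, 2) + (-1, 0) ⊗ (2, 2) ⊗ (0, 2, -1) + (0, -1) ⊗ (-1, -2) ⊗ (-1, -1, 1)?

No

Reconstruct entry (0,1,1) from the claimed factors: Σₗ aₗ[0]bₗ[1]cₗ[1] = (0)·(-1)·(2) + (-1)·(2)·(2) + (0)·(-2)·(-1) = -4, but T[0,1,1] = -2. The claim is false.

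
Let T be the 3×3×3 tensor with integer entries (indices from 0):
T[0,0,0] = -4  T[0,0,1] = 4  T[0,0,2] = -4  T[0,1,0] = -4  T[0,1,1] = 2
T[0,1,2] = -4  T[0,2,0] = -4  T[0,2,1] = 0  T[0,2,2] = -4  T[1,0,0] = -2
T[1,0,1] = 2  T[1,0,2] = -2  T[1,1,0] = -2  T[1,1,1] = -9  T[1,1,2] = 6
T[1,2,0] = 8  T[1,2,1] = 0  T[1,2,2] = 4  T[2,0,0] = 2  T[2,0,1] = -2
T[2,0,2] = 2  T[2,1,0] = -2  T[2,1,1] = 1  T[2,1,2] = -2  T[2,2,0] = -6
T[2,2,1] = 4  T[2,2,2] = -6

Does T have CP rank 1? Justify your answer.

The mode-2 unfolding of T (rows indexed by j, columns by (i,k) = (0,0), (0,1), (0,2), (1,0), (1,1), (1,2), (2,0), (2,1), (2,2)) is [[-4, 4, -4, -2, 2, -2, 2, -2, 2], [-4, 2, -4, -2, -9, 6, -2, 1, -2], [-4, 0, -4, 8, 0, 4, -6, 4, -6]].
There the 3×3 minor on rows j ∈ {0, 1, 2}, columns (i,k) ∈ {(0,0), (0,1), (1,0)} is det [[-4, 4, -2], [-4, 2, -2], [-4, 0, 8]] = 80 ≠ 0, so this unfolding has rank ≥ 3; CP rank is at least every unfolding rank, so rank(T) ≥ 3.
In particular rank(T) ≥ 3 > 1, so T is not rank-1.

No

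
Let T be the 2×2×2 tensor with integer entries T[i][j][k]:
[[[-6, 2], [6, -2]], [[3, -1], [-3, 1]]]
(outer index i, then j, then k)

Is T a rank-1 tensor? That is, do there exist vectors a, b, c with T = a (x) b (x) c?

Yes

The mode-1 fibre T[:,0,0] = [-6, 3] gives a = [2, -1] (primitive direction); the mode-2 fibre T[0,:,0] = [-6, 6] gives b = [1, -1]; then c[k] = T[0,0,k] / (a[0]·b[0]) = [-6, 2] / 2 = [-3, 1].
Expanding [2, -1] (x) [1, -1] (x) [-3, 1] reproduces all 8 entries of T, so T = [2, -1] (x) [1, -1] (x) [-3, 1] and rank(T) ≤ 1.
Equivalently every frontal slice T[:,:,k] is c[k] times the rank-1 matrix [2, -1] (x) [1, -1]. So T has rank 1 (it is nonzero).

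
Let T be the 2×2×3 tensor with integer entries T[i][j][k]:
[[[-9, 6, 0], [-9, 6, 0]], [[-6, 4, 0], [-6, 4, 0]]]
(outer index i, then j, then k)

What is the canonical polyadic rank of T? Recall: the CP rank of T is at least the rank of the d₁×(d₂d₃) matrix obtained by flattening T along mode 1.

1

Lower bound: T ≠ 0 (e.g. T[0,0,0] = -9), so rank(T) ≥ 1.
Upper bound: if T = a ⊗ b ⊗ c then every fibre of T is a multiple of the corresponding factor, so read the factors off the fibres through the nonzero entry T[0,0,0] = -9.
The mode-1 fibre T[:,0,0] = [-9, -6] gives a = [3, 2] (primitive direction); the mode-2 fibre T[0,:,0] = [-9, -9] gives b = [1, 1]; then c[k] = T[0,0,k] / (a[0]·b[0]) = [-9, 6, 0] / 3 = [-3, 2, 0].
Expanding [3, 2] ⊗ [1, 1] ⊗ [-3, 2, 0] reproduces all 12 entries of T, so T = [3, 2] ⊗ [1, 1] ⊗ [-3, 2, 0] and rank(T) ≤ 1.
These bounds meet, so rank(T) = 1.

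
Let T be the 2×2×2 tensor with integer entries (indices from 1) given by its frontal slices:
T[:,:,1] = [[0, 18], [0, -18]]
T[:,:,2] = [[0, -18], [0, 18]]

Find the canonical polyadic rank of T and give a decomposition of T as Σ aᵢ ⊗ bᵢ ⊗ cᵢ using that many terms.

Lower bound: T ≠ 0 (e.g. T[1,2,1] = 18), so rank(T) ≥ 1.
Upper bound: if T = a ⊗ b ⊗ c then every fibre of T is a multiple of the corresponding factor, so read the factors off the fibres through the nonzero entry T[1,2,1] = 18.
The mode-1 fibre T[:,2,1] = [18, -18] gives a = [1, -1] (primitive direction); the mode-2 fibre T[1,:,1] = [0, 18] gives b = [0, 1]; then c[k] = T[1,2,k] / (a[1]·b[2]) = [18, -18] / 1 = [18, -18].
Expanding [1, -1] ⊗ [0, 1] ⊗ [18, -18] reproduces all 8 entries of T, so T = [1, -1] ⊗ [0, 1] ⊗ [18, -18] and rank(T) ≤ 1.
These bounds meet, so rank(T) = 1.

rank(T) = 1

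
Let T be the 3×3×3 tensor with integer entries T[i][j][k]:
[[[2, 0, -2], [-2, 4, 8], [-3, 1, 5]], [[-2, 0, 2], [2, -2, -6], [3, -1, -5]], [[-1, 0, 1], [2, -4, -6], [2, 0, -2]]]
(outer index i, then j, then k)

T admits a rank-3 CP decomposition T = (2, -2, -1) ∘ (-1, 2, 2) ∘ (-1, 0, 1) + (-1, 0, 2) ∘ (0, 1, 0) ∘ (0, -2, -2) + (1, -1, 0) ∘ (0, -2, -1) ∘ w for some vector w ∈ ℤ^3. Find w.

Subtract the known terms from T to get the rank-1 residual R = (1, -1, 0) ∘ (0, -2, -1) ∘ w, so R[i,j,k] = a[i]·b[j]·w[k]. Pick indices with nonzero a[0]·b[1] = (1)·(-2) = -2. Only the fibre through (0,1,·) is needed: R[0,1,:] = T[0,1,:] − Σₗ aₗ[0]bₗ[1]cₗ = [-2, 4, 8] − (2)·(2)·(-1, 0, 1) − (-1)·(1)·(0, -2, -2) = [2, 2, 2]. Then w[k] = R[0,1,k] / -2 for each k, giving w = [2, 2, 2] / -2 = (-1, -1, -1).

w = (-1, -1, -1)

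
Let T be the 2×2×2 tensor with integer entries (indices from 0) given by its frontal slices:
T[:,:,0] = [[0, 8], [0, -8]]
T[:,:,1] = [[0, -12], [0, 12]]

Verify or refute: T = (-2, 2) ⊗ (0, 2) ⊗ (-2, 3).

Reconstruct entrywise from the claimed factors. For example, T[1,1,1] = 12 and Σₗ aₗ[1]bₗ[1]cₗ[1] = (2)·(2)·(3) = 12; checking all 8 entries, every one matches. The claim holds.

Yes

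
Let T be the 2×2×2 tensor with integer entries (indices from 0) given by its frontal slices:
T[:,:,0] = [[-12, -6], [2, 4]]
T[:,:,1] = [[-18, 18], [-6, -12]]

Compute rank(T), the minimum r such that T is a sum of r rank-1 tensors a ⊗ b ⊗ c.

Lower bound: in the mode-3 unfolding of T (rows indexed by k, columns by (i,j)) the 2×2 minor on rows k ∈ {0, 1}, columns (i,j) ∈ {(0,0), (0,1)} is det [[-12, -6], [-18, 18]] = -324 ≠ 0, so that unfolding has rank ≥ 2 and hence rank(T) ≥ 2 (CP rank is at least every unfolding rank, though it can be larger).
Upper bound: with S_k = T[:,:,k], the two rank-1 terms a₁b₁ᵀ, a₂b₂ᵀ are the rank-1 members of the pencil x·S₀ + y·S₁.
det(x·S₀ + y·S₁) is −36·x² + 324·y² = (-36)·(x − 3·y)(x + 3·y), vanishing at (x:y) = (3:1) and (3:-1).
M₁ = 3·S₀ + S₁ = [[-54, 0], [0, 0]] = (-54)·(1, 0)(1, 0)ᵀ and M₂ = 3·S₀ − S₁ = [[-18, -36], [12, 24]] = (-6)·(3, -2)(1, 2)ᵀ, so take a₁ = (1, 0), b₁ = (1, 0), a₂ = (3, -2), b₂ = (1, 2).
Each slice is an integer combination of E₁ = a₁b₁ᵀ and E₂ = a₂b₂ᵀ: S₀ = −9·E₁ − E₂, S₁ = −27·E₁ + 3·E₂; reading off coefficients, c₁ = (-9, -27) and c₂ = (-1, 3).
Hence T = (1, 0) ⊗ (1, 0) ⊗ (-9, -27) + (3, -2) ⊗ (1, 2) ⊗ (-1, 3), so rank(T) ≤ 2.
These bounds meet, so rank(T) = 2.

2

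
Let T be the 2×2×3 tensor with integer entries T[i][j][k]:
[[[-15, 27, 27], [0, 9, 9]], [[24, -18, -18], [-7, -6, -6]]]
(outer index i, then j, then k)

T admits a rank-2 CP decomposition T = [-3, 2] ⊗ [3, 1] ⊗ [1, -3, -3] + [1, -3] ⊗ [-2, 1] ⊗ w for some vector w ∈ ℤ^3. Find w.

Subtract the known terms from T to get the rank-1 residual R = [1, -3] ⊗ [-2, 1] ⊗ w, so R[i,j,k] = a[i]·b[j]·w[k]. Pick indices with nonzero a[0]·b[0] = (1)·(-2) = -2. Only the fibre through (0,0,·) is needed: R[0,0,:] = T[0,0,:] − Σₗ aₗ[0]bₗ[0]cₗ = [-15, 27, 27] − (-3)·(3)·[1, -3, -3] = [-6, 0, 0]. Then w[k] = R[0,0,k] / -2 for each k, giving w = [-6, 0, 0] / -2 = [3, 0, 0].

w = [3, 0, 0]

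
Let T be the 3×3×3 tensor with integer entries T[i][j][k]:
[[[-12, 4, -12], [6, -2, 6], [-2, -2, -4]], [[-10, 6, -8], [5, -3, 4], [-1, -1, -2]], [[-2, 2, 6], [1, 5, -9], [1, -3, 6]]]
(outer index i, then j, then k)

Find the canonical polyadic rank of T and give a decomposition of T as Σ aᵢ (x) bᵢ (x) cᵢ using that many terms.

rank(T) = 3

Lower bound: in the mode-2 unfolding of T (rows indexed by j, columns by (i,k)) the 3×3 minor on rows j ∈ {0, 1, 2}, columns (i,k) ∈ {(0,0), (0,1), (2,1)} is det [[-12, 4, 2], [6, -2, 5], [-2, -2, -3]] = -192 ≠ 0, so that unfolding has rank ≥ 3 and hence rank(T) ≥ 3 (CP rank is at least every unfolding rank, though it can be larger).
Upper bound: T is a sum of 3 rank-1 terms, T = [0, 0, 1] (x) [1, -2, 1] (x) [0, -4, 4] + [2, 1, -1] (x) [2, -1, 1] (x) [-1, -1, -2] + [2, 2, 1] (x) [2, -1, 0] (x) [-2, 2, -1] (one valid choice — decompositions are not unique — normalised so each a, b is primitive with positive first nonzero entry; check it by expanding all entries), so rank(T) ≤ 3.
These bounds meet, so rank(T) = 3.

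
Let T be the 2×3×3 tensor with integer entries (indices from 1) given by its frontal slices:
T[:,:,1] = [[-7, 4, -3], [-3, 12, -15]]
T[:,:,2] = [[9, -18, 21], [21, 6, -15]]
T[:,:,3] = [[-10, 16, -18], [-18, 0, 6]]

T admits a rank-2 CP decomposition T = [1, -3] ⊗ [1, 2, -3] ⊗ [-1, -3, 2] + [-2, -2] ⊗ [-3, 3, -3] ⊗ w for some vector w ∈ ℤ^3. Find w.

w = [-1, 2, -2]

Subtract the known terms from T to get the rank-1 residual R = [-2, -2] ⊗ [-3, 3, -3] ⊗ w, so R[i,j,k] = a[i]·b[j]·w[k]. Pick indices with nonzero a[1]·b[1] = (-2)·(-3) = 6. Only the fibre through (1,1,·) is needed: R[1,1,:] = T[1,1,:] − Σₗ aₗ[1]bₗ[1]cₗ = [-7, 9, -10] − (1)·(1)·[-1, -3, 2] = [-6, 12, -12]. Then w[k] = R[1,1,k] / 6 for each k, giving w = [-6, 12, -12] / 6 = [-1, 2, -2].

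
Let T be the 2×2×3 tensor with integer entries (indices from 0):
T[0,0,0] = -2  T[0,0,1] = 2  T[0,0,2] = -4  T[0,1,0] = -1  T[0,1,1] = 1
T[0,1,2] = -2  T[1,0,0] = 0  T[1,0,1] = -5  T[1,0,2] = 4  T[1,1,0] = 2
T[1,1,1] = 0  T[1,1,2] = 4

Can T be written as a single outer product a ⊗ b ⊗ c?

The mode-3 unfolding of T (rows indexed by k, columns by (i,j) = (0,0), (0,1), (1,0), (1,1)) is [[-2, -1, 0, 2], [2, 1, -5, 0], [-4, -2, 4, 4]].
There the 3×3 minor on rows k ∈ {0, 1, 2}, columns (i,j) ∈ {(0,0), (1,0), (1,1)} is det [[-2, 0, 2], [2, -5, 0], [-4, 4, 4]] = 16 ≠ 0, so this unfolding has rank ≥ 3; CP rank is at least every unfolding rank, so rank(T) ≥ 3.
In particular rank(T) ≥ 3 > 1, so T is not rank-1.

No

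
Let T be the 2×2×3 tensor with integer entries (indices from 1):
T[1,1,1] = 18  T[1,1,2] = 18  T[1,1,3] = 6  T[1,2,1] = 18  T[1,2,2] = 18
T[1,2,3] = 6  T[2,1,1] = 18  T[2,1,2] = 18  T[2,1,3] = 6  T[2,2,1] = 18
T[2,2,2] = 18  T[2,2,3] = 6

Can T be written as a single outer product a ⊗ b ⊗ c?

Yes

If T = a ⊗ b ⊗ c then every fibre of T is a multiple of the corresponding factor, so read the factors off the fibres through the nonzero entry T[1,1,1] = 18.
The mode-1 fibre T[:,1,1] = [18, 18] gives a = (1, 1) (primitive direction); the mode-2 fibre T[1,:,1] = [18, 18] gives b = (1, 1); then c[k] = T[1,1,k] / (a[1]·b[1]) = [18, 18, 6] / 1 = (18, 18, 6).
Expanding (1, 1) ⊗ (1, 1) ⊗ (18, 18, 6) reproduces all 12 entries of T, so T = (1, 1) ⊗ (1, 1) ⊗ (18, 18, 6) and rank(T) ≤ 1.
Equivalently every frontal slice T[:,:,k] is c[k] times the rank-1 matrix (1, 1) ⊗ (1, 1). So T has rank 1 (it is nonzero).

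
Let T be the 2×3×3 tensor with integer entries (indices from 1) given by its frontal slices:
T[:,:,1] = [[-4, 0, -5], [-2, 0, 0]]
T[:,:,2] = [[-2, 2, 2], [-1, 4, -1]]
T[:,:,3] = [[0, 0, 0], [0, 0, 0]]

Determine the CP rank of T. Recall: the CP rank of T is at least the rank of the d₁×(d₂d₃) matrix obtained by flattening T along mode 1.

Lower bound: the mode-2 unfolding of T (rows indexed by j, columns by (i,k) = (1,1), (1,2), (1,3), (2,1), (2,2), (2,3)) is [[-4, -2, 0, -2, -1, 0], [0, 2, 0, 0, 4, 0], [-5, 2, 0, 0, -1, 0]].
There the 3×3 minor on rows j ∈ {1, 2, 3}, columns (i,k) ∈ {(1,1), (1,2), (2,1)} is det [[-4, -2, -2], [0, 2, 0], [-5, 2, 0]] = -20 ≠ 0, so this unfolding has rank ≥ 3; CP rank is at least every unfolding rank, so rank(T) ≥ 3. (Unfolding ranks only ever bound the CP rank from below — rank(T) can be strictly larger than all of them — so the matching upper bound has to come from an explicit 3-term decomposition.)
Upper bound: T is a sum of 3 rank-1 terms, T = (1, -2) ⊗ (0, 0, 1) ⊗ (-1, 2, 0) + (1, 2) ⊗ (0, 1, 1) ⊗ (0, 2, 0) + (2, 1) ⊗ (1, 0, 1) ⊗ (-2, -1, 0) (written with every a and b primitive with positive leading entry and the scale carried by c; CP decompositions are not unique, and this one is verified by expanding entrywise), so rank(T) ≤ 3.
These bounds meet, so rank(T) = 3.

3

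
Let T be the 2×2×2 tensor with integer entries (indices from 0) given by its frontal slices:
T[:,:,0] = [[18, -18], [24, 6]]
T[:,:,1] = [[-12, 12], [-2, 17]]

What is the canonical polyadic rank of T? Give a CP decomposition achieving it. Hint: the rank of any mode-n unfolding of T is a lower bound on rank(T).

rank(T) = 2

Lower bound: the mode-1 unfolding of T (rows indexed by i, columns by (j,k) = (0,0), (0,1), (1,0), (1,1)) is [[18, -12, -18, 12], [24, -2, 6, 17]].
There the 2×2 minor on rows i ∈ {0, 1}, columns (j,k) ∈ {(0,0), (0,1)} is det [[18, -12], [24, -2]] = 252 ≠ 0, so this unfolding has rank ≥ 2; CP rank is at least every unfolding rank, so rank(T) ≥ 2. (Flattening ranks never certify an upper bound on CP rank; for that we must actually write T with 2 rank-1 terms.)
Upper bound — finding two terms. Write S_k = T[:,:,k] for the frontal slices: S₀ = [[18, -18], [24, 6]], S₁ = [[-12, 12], [-2, 17]].
If T = a₁ ⊗ b₁ ⊗ c₁ + a₂ ⊗ b₂ ⊗ c₂ then each S_k = c₁[k]·a₁b₁ᵀ + c₂[k]·a₂b₂ᵀ. S₀ and S₁ are linearly independent, so a₁b₁ᵀ and a₂b₂ᵀ must span the same plane of matrices: they are the rank-1 matrices of the form x·S₀ + y·S₁.
det(x·S₀ + y·S₁) is 540·x² − 90·xy − 180·y² = 90·(3·x − 2·y)(2·x + y), vanishing at (x:y) = (2:3) and (1:-2).
M₁ = 2·S₀ + 3·S₁ = [[0, 0], [42, 63]] = 21·[0, 1][2, 3]ᵀ and M₂ = S₀ − 2·S₁ = [[42, -42], [28, -28]] = 14·[3, 2][1, -1]ᵀ, so take a₁ = [0, 1], b₁ = [2, 3], a₂ = [3, 2], b₂ = [1, -1].
Each slice is an integer combination of E₁ = a₁b₁ᵀ and E₂ = a₂b₂ᵀ: S₀ = 6·E₁ + 6·E₂, S₁ = 3·E₁ − 4·E₂; reading off coefficients, c₁ = [6, 3] and c₂ = [6, -4].
Hence T = [0, 1] ⊗ [2, 3] ⊗ [6, 3] + [3, 2] ⊗ [1, -1] ⊗ [6, -4], so rank(T) ≤ 2.
These bounds meet, so rank(T) = 2.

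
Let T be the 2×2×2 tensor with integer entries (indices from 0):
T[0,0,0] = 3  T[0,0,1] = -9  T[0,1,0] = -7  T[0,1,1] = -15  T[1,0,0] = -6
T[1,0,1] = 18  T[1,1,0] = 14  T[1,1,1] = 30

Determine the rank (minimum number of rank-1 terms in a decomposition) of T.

Lower bound: the mode-3 unfolding of T (rows indexed by k, columns by (i,j) = (0,0), (0,1), (1,0), (1,1)) is [[3, -7, -6, 14], [-9, -15, 18, 30]].
There the 2×2 minor on rows k ∈ {0, 1}, columns (i,j) ∈ {(0,0), (0,1)} is det [[3, -7], [-9, -15]] = -108 ≠ 0, so this unfolding has rank ≥ 2; CP rank is at least every unfolding rank, so rank(T) ≥ 2. (This is only a lower bound: in general the CP rank may exceed every unfolding rank, so we still need to exhibit 2 rank-1 terms summing to T.)
Upper bound — finding two terms. Every mode-1 slice of T is a multiple of one matrix: T[i,:,:] = a[i]·M with a = [1, -2] and M = [[3, -9], [-7, -15]] (rows indexed by j, columns by k). So it suffices to write M as a sum of two rank-1 matrices.
Splitting M by its rows (j = 0, 1), M = [1, 0][3, -9]ᵀ + [0, 1][-7, -15]ᵀ.
Hence T = [1, -2] ⊗ [1, 0] ⊗ [3, -9] + [1, -2] ⊗ [0, 1] ⊗ [-7, -15], so rank(T) ≤ 2.
These bounds meet, so rank(T) = 2.
Check entry T[1,0,0] = -6: (-2)·(1)·(3) + (-2)·(0)·(-7) = -6.

2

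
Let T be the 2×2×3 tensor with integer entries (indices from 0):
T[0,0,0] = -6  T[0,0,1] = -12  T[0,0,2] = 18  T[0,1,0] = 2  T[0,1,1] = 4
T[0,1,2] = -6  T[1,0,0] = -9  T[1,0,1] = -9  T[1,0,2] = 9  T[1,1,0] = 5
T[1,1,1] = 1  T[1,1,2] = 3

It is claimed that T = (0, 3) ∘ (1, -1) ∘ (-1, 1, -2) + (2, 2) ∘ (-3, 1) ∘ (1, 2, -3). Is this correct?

Reconstruct entry (1,0,2) from the claimed factors: Σₗ aₗ[1]bₗ[0]cₗ[2] = (3)·(1)·(-2) + (2)·(-3)·(-3) = 12, but T[1,0,2] = 9. The claim is false.

No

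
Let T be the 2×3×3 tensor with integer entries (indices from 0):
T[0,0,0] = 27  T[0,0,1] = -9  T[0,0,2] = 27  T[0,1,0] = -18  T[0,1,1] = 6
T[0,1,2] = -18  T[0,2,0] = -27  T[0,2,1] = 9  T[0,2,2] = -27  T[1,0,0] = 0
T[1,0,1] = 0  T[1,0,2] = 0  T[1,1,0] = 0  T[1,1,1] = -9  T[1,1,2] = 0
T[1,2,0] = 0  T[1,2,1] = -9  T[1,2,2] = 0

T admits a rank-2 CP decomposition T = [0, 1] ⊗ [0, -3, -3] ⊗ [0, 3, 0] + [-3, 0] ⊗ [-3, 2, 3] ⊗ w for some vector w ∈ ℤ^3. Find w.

w = [3, -1, 3]

Subtract the known terms from T to get the rank-1 residual R = [-3, 0] ⊗ [-3, 2, 3] ⊗ w, so R[i,j,k] = a[i]·b[j]·w[k]. Pick indices with nonzero a[0]·b[0] = (-3)·(-3) = 9. Only the fibre through (0,0,·) is needed: R[0,0,:] = T[0,0,:] − Σₗ aₗ[0]bₗ[0]cₗ = [27, -9, 27] − (0)·(0)·[0, 3, 0] = [27, -9, 27]. Then w[k] = R[0,0,k] / 9 for each k, giving w = [27, -9, 27] / 9 = [3, -1, 3].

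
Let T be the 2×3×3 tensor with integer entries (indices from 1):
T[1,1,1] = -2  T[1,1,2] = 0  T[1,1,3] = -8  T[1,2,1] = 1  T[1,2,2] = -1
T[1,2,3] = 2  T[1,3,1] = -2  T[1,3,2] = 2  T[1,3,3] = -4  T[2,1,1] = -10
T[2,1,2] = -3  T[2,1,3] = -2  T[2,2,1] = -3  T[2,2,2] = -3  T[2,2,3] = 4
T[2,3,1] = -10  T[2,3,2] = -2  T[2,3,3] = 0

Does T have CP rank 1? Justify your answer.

The mode-2 unfolding of T (rows indexed by j, columns by (i,k) = (1,1), (1,2), (1,3), (2,1), (2,2), (2,3)) is [[-2, 0, -8, -10, -3, -2], [1, -1, 2, -3, -3, 4], [-2, 2, -4, -10, -2, 0]].
There the 3×3 minor on rows j ∈ {1, 2, 3}, columns (i,k) ∈ {(1,1), (1,2), (2,1)} is det [[-2, 0, -10], [1, -1, -3], [-2, 2, -10]] = -32 ≠ 0, so this unfolding has rank ≥ 3; CP rank is at least every unfolding rank, so rank(T) ≥ 3.
In particular rank(T) ≥ 3 > 1, so T is not rank-1.

No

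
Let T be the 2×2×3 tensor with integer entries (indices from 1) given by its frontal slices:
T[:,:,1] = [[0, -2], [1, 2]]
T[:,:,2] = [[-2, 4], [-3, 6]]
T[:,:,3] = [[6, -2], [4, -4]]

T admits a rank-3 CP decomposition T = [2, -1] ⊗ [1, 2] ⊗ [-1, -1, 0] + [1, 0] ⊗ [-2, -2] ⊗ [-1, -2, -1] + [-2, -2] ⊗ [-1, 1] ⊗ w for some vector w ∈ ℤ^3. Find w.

Subtract the known terms from T to get the rank-1 residual R = [-2, -2] ⊗ [-1, 1] ⊗ w, so R[i,j,k] = a[i]·b[j]·w[k]. Pick indices with nonzero a[1]·b[1] = (-2)·(-1) = 2. Only the fibre through (1,1,·) is needed: R[1,1,:] = T[1,1,:] − Σₗ aₗ[1]bₗ[1]cₗ = [0, -2, 6] − (2)·(1)·[-1, -1, 0] − (1)·(-2)·[-1, -2, -1] = [0, -4, 4]. Then w[k] = R[1,1,k] / 2 for each k, giving w = [0, -4, 4] / 2 = [0, -2, 2].

w = [0, -2, 2]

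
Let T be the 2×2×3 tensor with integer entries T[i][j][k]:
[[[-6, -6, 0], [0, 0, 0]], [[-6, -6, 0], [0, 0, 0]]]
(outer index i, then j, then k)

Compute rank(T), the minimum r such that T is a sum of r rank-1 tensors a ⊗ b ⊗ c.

1

Lower bound: T ≠ 0 (e.g. T[0,0,0] = -6), so rank(T) ≥ 1.
Upper bound: if T = a ⊗ b ⊗ c then every fibre of T is a multiple of the corresponding factor, so read the factors off the fibres through the nonzero entry T[0,0,0] = -6.
The mode-1 fibre T[:,0,0] = [-6, -6] gives a = (1, 1) (primitive direction); the mode-2 fibre T[0,:,0] = [-6, 0] gives b = (1, 0); then c[k] = T[0,0,k] / (a[0]·b[0]) = [-6, -6, 0] / 1 = (-6, -6, 0).
Expanding (1, 1) ⊗ (1, 0) ⊗ (-6, -6, 0) reproduces all 12 entries of T, so T = (1, 1) ⊗ (1, 0) ⊗ (-6, -6, 0) and rank(T) ≤ 1.
These bounds meet, so rank(T) = 1.
Check entry T[1,0,2] = 0: (1)·(1)·(0) = 0.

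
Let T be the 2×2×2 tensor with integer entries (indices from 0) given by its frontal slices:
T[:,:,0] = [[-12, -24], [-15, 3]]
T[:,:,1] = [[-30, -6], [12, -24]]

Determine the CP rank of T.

2

Lower bound: the mode-2 unfolding of T (rows indexed by j, columns by (i,k) = (0,0), (0,1), (1,0), (1,1)) is [[-12, -30, -15, 12], [-24, -6, 3, -24]].
There the 2×2 minor on rows j ∈ {0, 1}, columns (i,k) ∈ {(0,0), (0,1)} is det [[-12, -30], [-24, -6]] = -648 ≠ 0, so this unfolding has rank ≥ 2; CP rank is at least every unfolding rank, so rank(T) ≥ 2. (This is only a lower bound: in general the CP rank may exceed every unfolding rank, so we still need to exhibit 2 rank-1 terms summing to T.)
Upper bound — finding two terms. Write S_k = T[:,:,k] for the frontal slices: S₀ = [[-12, -24], [-15, 3]], S₁ = [[-30, -6], [12, -24]].
If T = a₁ ⊗ b₁ ⊗ c₁ + a₂ ⊗ b₂ ⊗ c₂ then each S_k = c₁[k]·a₁b₁ᵀ + c₂[k]·a₂b₂ᵀ. S₀ and S₁ are linearly independent, so a₁b₁ᵀ and a₂b₂ᵀ must span the same plane of matrices: they are the rank-1 matrices of the form x·S₀ + y·S₁.
det(x·S₀ + y·S₁) is −396·x² + 396·xy + 792·y² = (-396)·(x − 2·y)(x + y), vanishing at (x:y) = (2:1) and (1:-1).
M₁ = 2·S₀ + S₁ = [[-54, -54], [-18, -18]] = (-18)·[3, 1][1, 1]ᵀ and M₂ = S₀ − S₁ = [[18, -18], [-27, 27]] = 9·[2, -3][1, -1]ᵀ, so take a₁ = [3, 1], b₁ = [1, 1], a₂ = [2, -3], b₂ = [1, -1].
Each slice is an integer combination of E₁ = a₁b₁ᵀ and E₂ = a₂b₂ᵀ: S₀ = −6·E₁ + 3·E₂, S₁ = −6·E₁ − 6·E₂; reading off coefficients, c₁ = [-6, -6] and c₂ = [3, -6].
Hence T = [3, 1] ⊗ [1, 1] ⊗ [-6, -6] + [2, -3] ⊗ [1, -1] ⊗ [3, -6], so rank(T) ≤ 2.
These bounds meet, so rank(T) = 2.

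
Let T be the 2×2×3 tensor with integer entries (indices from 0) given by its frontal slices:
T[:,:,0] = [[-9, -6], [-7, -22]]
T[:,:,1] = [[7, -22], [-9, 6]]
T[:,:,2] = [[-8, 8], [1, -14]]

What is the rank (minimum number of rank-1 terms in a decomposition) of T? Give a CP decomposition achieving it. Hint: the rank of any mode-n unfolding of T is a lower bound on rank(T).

Lower bound: the mode-1 unfolding of T (rows indexed by i, columns by (j,k) = (0,0), (0,1), (0,2), (1,0), (1,1), (1,2)) is [[-9, 7, -8, -6, -22, 8], [-7, -9, 1, -22, 6, -14]].
There the 2×2 minor on rows i ∈ {0, 1}, columns (j,k) ∈ {(0,0), (0,1)} is det [[-9, 7], [-7, -9]] = 130 ≠ 0, so this unfolding has rank ≥ 2; CP rank is at least every unfolding rank, so rank(T) ≥ 2. (This is only a lower bound: in general the CP rank may exceed every unfolding rank, so we still need to exhibit 2 rank-1 terms summing to T.)
Upper bound — finding two terms. Write S_k = T[:,:,k] for the frontal slices: S₀ = [[-9, -6], [-7, -22]], S₁ = [[7, -22], [-9, 6]], S₂ = [[-8, 8], [1, -14]].
If T = a₁ ⊗ b₁ ⊗ c₁ + a₂ ⊗ b₂ ⊗ c₂ then each S_k = c₁[k]·a₁b₁ᵀ + c₂[k]·a₂b₂ᵀ. S₀ and S₁ are linearly independent, so a₁b₁ᵀ and a₂b₂ᵀ must span the same plane of matrices: they are the rank-1 matrices of the form x·S₀ + y·S₁.
det(x·S₀ + y·S₁) is 156·x² − 416·xy − 156·y² = 52·(x − 3·y)(3·x + y), vanishing at (x:y) = (3:1) and (1:-3).
M₁ = 3·S₀ + S₁ = [[-20, -40], [-30, -60]] = (-10)·[2, 3][1, 2]ᵀ and M₂ = S₀ − 3·S₁ = [[-30, 60], [20, -40]] = (-10)·[3, -2][1, -2]ᵀ, so take a₁ = [2, 3], b₁ = [1, 2], a₂ = [3, -2], b₂ = [1, -2].
Each slice is an integer combination of E₁ = a₁b₁ᵀ and E₂ = a₂b₂ᵀ: S₀ = −3·E₁ − E₂, S₁ = −E₁ + 3·E₂, S₂ = −E₁ − 2·E₂; reading off coefficients, c₁ = [-3, -1, -1] and c₂ = [-1, 3, -2].
Hence T = [2, 3] ⊗ [1, 2] ⊗ [-3, -1, -1] + [3, -2] ⊗ [1, -2] ⊗ [-1, 3, -2], so rank(T) ≤ 2.
These bounds meet, so rank(T) = 2.

rank(T) = 2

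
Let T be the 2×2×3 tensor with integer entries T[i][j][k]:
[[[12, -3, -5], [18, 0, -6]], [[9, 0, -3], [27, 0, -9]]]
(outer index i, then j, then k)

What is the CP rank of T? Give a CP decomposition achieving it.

rank(T) = 2

Lower bound: the mode-3 unfolding of T (rows indexed by k, columns by (i,j) = (0,0), (0,1), (1,0), (1,1)) is [[12, 18, 9, 27], [-3, 0, 0, 0], [-5, -6, -3, -9]].
There the 2×2 minor on rows k ∈ {0, 1}, columns (i,j) ∈ {(0,0), (0,1)} is det [[12, 18], [-3, 0]] = 54 ≠ 0, so this unfolding has rank ≥ 2; CP rank is at least every unfolding rank, so rank(T) ≥ 2. (Unfolding ranks only ever bound the CP rank from below — rank(T) can be strictly larger than all of them — so the matching upper bound has to come from an explicit 2-term decomposition.)
Upper bound — finding two terms. Write S_k = T[:,:,k] for the frontal slices: S₀ = [[12, 18], [9, 27]], S₁ = [[-3, 0], [0, 0]], S₂ = [[-5, -6], [-3, -9]].
If T = a₁ ⊗ b₁ ⊗ c₁ + a₂ ⊗ b₂ ⊗ c₂ then each S_k = c₁[k]·a₁b₁ᵀ + c₂[k]·a₂b₂ᵀ. S₀ and S₁ are linearly independent, so a₁b₁ᵀ and a₂b₂ᵀ must span the same plane of matrices: they are the rank-1 matrices of the form x·S₀ + y·S₁.
det(x·S₀ + y·S₁) is 162·x² − 81·xy = 81·(2·x − y)(x), vanishing at (x:y) = (1:2) and (0:1).
M₁ = S₀ + 2·S₁ = [[6, 18], [9, 27]] = 3·[2, 3][1, 3]ᵀ and M₂ = S₁ = [[-3, 0], [0, 0]] = (-3)·[1, 0][1, 0]ᵀ, so take a₁ = [2, 3], b₁ = [1, 3], a₂ = [1, 0], b₂ = [1, 0].
Each slice is an integer combination of E₁ = a₁b₁ᵀ and E₂ = a₂b₂ᵀ: S₀ = 3·E₁ + 6·E₂, S₁ = −3·E₂, S₂ = −E₁ − 3·E₂; reading off coefficients, c₁ = [3, 0, -1] and c₂ = [6, -3, -3].
Hence T = [2, 3] ⊗ [1, 3] ⊗ [3, 0, -1] + [1, 0] ⊗ [1, 0] ⊗ [6, -3, -3], so rank(T) ≤ 2.
These bounds meet, so rank(T) = 2.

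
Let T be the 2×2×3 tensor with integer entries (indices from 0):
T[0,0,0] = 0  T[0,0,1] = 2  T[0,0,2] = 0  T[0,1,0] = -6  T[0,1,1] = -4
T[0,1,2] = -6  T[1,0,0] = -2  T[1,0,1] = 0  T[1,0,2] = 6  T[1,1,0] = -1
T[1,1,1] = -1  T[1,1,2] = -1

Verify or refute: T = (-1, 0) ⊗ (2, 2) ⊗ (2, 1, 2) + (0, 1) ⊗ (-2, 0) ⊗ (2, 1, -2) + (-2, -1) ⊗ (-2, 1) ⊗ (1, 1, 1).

Yes

Reconstruct entrywise from the claimed factors. For example, T[1,1,1] = -1 and Σₗ aₗ[1]bₗ[1]cₗ[1] = (0)·(2)·(1) + (1)·(0)·(1) + (-1)·(1)·(1) = -1; checking all 12 entries, every one matches. The claim holds.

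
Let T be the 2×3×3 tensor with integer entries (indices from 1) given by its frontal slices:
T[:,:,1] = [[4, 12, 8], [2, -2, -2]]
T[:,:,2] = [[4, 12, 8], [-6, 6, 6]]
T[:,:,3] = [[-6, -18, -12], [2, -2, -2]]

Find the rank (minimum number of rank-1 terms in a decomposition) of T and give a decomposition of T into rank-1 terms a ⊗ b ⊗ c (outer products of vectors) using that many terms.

rank(T) = 2

Lower bound: in the mode-2 unfolding of T (rows indexed by j, columns by (i,k)) the 2×2 minor on rows j ∈ {1, 2}, columns (i,k) ∈ {(1,1), (2,1)} is det [[4, 2], [12, -2]] = -32 ≠ 0, so that unfolding has rank ≥ 2 and hence rank(T) ≥ 2 (CP rank is at least every unfolding rank, though it can be larger).
Upper bound: with S_k = T[:,:,k], the two rank-1 terms a₁b₁ᵀ, a₂b₂ᵀ are the rank-1 members of the pencil x·S₁ + y·S₂.
The 2×2 minor of x·S₁ + y·S₂ on rows {1,2}, columns {1,2} is −32·x² + 64·xy + 96·y² = (-32)·(x − 3·y)(x + y), vanishing at (x:y) = (3:1) and (1:-1).
M₁ = 3·S₁ + S₂ = [[16, 48, 32], [0, 0, 0]] = 16·(1, 0)(1, 3, 2)ᵀ and M₂ = S₁ − S₂ = [[0, 0, 0], [8, -8, -8]] = 8·(0, 1)(1, -1, -1)ᵀ, so take a₁ = (1, 0), b₁ = (1, 3, 2), a₂ = (0, 1), b₂ = (1, -1, -1).
Each slice is an integer combination of E₁ = a₁b₁ᵀ and E₂ = a₂b₂ᵀ: S₁ = 4·E₁ + 2·E₂, S₂ = 4·E₁ − 6·E₂, S₃ = −6·E₁ + 2·E₂; reading off coefficients, c₁ = (4, 4, -6) and c₂ = (2, -6, 2).
Hence T = (1, 0) ⊗ (1, 3, 2) ⊗ (4, 4, -6) + (0, 1) ⊗ (1, -1, -1) ⊗ (2, -6, 2), so rank(T) ≤ 2.
These bounds meet, so rank(T) = 2.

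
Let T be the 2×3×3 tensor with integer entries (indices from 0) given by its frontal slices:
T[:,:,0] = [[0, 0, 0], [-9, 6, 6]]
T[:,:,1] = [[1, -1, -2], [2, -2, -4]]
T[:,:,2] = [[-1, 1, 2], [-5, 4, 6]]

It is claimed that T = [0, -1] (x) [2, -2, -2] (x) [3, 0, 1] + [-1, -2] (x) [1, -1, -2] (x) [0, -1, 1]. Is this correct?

Reconstruct entry (1,0,0) from the claimed factors: Σₗ aₗ[1]bₗ[0]cₗ[0] = (-1)·(2)·(3) + (-2)·(1)·(0) = -6, but T[1,0,0] = -9. The claim is false.

No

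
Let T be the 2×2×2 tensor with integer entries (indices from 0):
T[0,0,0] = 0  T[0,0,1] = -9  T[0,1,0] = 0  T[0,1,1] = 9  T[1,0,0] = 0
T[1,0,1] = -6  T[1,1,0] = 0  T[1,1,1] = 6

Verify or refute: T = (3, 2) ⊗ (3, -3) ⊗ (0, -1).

Yes

Reconstruct entrywise from the claimed factors. For example, T[1,1,0] = 0 and Σₗ aₗ[1]bₗ[1]cₗ[0] = (2)·(-3)·(0) = 0; checking all 8 entries, every one matches. The claim holds.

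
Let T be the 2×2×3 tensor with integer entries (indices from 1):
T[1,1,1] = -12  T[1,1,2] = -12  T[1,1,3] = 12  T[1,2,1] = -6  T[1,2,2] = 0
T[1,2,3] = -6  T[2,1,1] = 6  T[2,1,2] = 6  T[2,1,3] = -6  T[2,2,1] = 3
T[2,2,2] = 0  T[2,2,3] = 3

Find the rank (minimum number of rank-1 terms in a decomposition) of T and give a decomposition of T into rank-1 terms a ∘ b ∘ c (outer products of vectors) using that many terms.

Lower bound: in the mode-3 unfolding of T (rows indexed by k, columns by (i,j)) the 2×2 minor on rows k ∈ {1, 2}, columns (i,j) ∈ {(1,1), (1,2)} is det [[-12, -6], [-12, 0]] = -72 ≠ 0, so that unfolding has rank ≥ 2 and hence rank(T) ≥ 2 (CP rank is at least every unfolding rank, though it can be larger).
Upper bound: T[i,:,:] = a[i]·M for every slice, with a = [2, -1] and M = [[-6, -6, 6], [-3, 0, -3]] (rows j, columns k).
Splitting M by its rows (j = 1, 2), M = [1, 0][-6, -6, 6]ᵀ + [0, 1][-3, 0, -3]ᵀ.
Hence T = [2, -1] ∘ [1, 0] ∘ [-6, -6, 6] + [2, -1] ∘ [0, 1] ∘ [-3, 0, -3], so rank(T) ≤ 2.
These bounds meet, so rank(T) = 2.

rank(T) = 2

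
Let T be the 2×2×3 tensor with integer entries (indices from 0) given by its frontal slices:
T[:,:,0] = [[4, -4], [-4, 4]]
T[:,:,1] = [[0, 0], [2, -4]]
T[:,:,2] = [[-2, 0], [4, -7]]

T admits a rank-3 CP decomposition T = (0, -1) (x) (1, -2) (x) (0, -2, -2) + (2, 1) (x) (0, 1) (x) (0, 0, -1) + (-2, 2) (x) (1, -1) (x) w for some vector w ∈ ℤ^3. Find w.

Subtract the known terms from T to get the rank-1 residual R = (-2, 2) (x) (1, -1) (x) w, so R[i,j,k] = a[i]·b[j]·w[k]. Pick indices with nonzero a[0]·b[0] = (-2)·(1) = -2. Only the fibre through (0,0,·) is needed: R[0,0,:] = T[0,0,:] − Σₗ aₗ[0]bₗ[0]cₗ = [4, 0, -2] − (0)·(1)·(0, -2, -2) − (2)·(0)·(0, 0, -1) = [4, 0, -2]. Then w[k] = R[0,0,k] / -2 for each k, giving w = [4, 0, -2] / -2 = (-2, 0, 1).

w = (-2, 0, 1)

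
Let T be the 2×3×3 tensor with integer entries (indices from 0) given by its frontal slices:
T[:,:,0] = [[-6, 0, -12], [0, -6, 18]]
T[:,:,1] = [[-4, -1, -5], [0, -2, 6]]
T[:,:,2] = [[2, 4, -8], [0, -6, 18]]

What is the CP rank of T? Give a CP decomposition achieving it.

Lower bound: the mode-2 unfolding of T (rows indexed by j, columns by (i,k) = (0,0), (0,1), (0,2), (1,0), (1,1), (1,2)) is [[-6, -4, 2, 0, 0, 0], [0, -1, 4, -6, -2, -6], [-12, -5, -8, 18, 6, 18]].
There the 2×2 minor on rows j ∈ {0, 1}, columns (i,k) ∈ {(0,0), (0,1)} is det [[-6, -4], [0, -1]] = 6 ≠ 0, so this unfolding has rank ≥ 2; CP rank is at least every unfolding rank, so rank(T) ≥ 2. (This is only a lower bound: in general the CP rank may exceed every unfolding rank, so we still need to exhibit 2 rank-1 terms summing to T.)
Upper bound — finding two terms. Write S_k = T[:,:,k] for the frontal slices: S₀ = [[-6, 0, -12], [0, -6, 18]], S₁ = [[-4, -1, -5], [0, -2, 6]], S₂ = [[2, 4, -8], [0, -6, 18]].
If T = a₁ ⊗ b₁ ⊗ c₁ + a₂ ⊗ b₂ ⊗ c₂ then each S_k = c₁[k]·a₁b₁ᵀ + c₂[k]·a₂b₂ᵀ. S₀ and S₁ are linearly independent, so a₁b₁ᵀ and a₂b₂ᵀ must span the same plane of matrices: they are the rank-1 matrices of the form x·S₀ + y·S₁.
The 2×2 minor of x·S₀ + y·S₁ on rows {0,1}, columns {0,1} is 36·x² + 36·xy + 8·y² = 4·(3·x + 2·y)(3·x + y), vanishing at (x:y) = (2:-3) and (1:-3).
M₁ = 2·S₀ − 3·S₁ = [[0, 3, -9], [0, -6, 18]] = 3·(1, -2)(0, 1, -3)ᵀ and M₂ = S₀ − 3·S₁ = [[6, 3, 3], [0, 0, 0]] = 3·(1, 0)(2, 1, 1)ᵀ, so take a₁ = (1, -2), b₁ = (0, 1, -3), a₂ = (1, 0), b₂ = (2, 1, 1).
Each slice is an integer combination of E₁ = a₁b₁ᵀ and E₂ = a₂b₂ᵀ: S₀ = 3·E₁ − 3·E₂, S₁ = E₁ − 2·E₂, S₂ = 3·E₁ + E₂; reading off coefficients, c₁ = (3, 1, 3) and c₂ = (-3, -2, 1).
Hence T = (1, -2) ⊗ (0, 1, -3) ⊗ (3, 1, 3) + (1, 0) ⊗ (2, 1, 1) ⊗ (-3, -2, 1), so rank(T) ≤ 2.
These bounds meet, so rank(T) = 2.
Check entry T[0,2,0] = -12: (1)·(-3)·(3) + (1)·(1)·(-3) = -12.

rank(T) = 2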